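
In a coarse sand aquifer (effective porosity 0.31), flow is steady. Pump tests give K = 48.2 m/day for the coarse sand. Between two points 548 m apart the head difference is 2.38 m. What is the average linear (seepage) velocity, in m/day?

0.675

Hydraulic gradient i = Δh / L = 2.38 / 548 = 0.004343.
Darcy flux q = K · i = 48.20 × 0.004343 = 0.2093 m/day.
Seepage velocity v = q / n_e = 0.2093 / 0.31 = 0.6753 m/day.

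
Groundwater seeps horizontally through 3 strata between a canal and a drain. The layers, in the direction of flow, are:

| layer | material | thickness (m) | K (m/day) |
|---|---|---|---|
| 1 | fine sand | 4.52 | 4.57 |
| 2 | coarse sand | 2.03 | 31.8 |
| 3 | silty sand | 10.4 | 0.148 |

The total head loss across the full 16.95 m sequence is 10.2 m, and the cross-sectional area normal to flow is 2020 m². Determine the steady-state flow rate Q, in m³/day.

289

Flow is perpendicular to layering, so the layers act in series and the equivalent K is the thickness-weighted harmonic mean.
Total thickness L = 4.52 + 2.03 + 10.4 = 16.95 m.
Σ(b_i/K_i) = 4.52/4.57 + 2.03/31.8 + 10.4/0.148 = 71.32 d.
K_eq = L / Σ(b_i/K_i) = 16.95 / 71.32 = 0.2377 m/day.
Q = K_eq · A · (Δh/L) = 0.2377 × 2020 × (10.2/16.95) = 288.9 m³/day.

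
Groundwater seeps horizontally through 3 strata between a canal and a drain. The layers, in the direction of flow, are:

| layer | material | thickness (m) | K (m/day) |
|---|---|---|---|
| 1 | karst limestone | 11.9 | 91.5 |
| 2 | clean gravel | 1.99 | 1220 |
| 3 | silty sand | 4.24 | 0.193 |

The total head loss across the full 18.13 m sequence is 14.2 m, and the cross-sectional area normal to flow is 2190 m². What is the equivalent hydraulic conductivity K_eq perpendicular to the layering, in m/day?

0.820

Flow is perpendicular to layering, so the layers act in series and the equivalent K is the thickness-weighted harmonic mean.
Total thickness L = 11.9 + 1.99 + 4.24 = 18.13 m.
Σ(b_i/K_i) = 11.9/91.5 + 1.99/1220 + 4.24/0.193 = 22.10 d.
K_eq = L / Σ(b_i/K_i) = 18.13 / 22.10 = 0.8203 m/day.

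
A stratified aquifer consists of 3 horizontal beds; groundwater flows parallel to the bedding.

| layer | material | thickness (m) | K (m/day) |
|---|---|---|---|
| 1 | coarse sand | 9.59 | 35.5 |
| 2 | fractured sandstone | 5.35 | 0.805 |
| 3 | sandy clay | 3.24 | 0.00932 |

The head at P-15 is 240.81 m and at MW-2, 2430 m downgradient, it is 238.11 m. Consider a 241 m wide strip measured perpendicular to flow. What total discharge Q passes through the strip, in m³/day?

92.3

Flow is parallel to layering, so each bed carries its own Darcy discharge and the transmissivities add.
Σ(K_i·b_i) = 35.5×9.59 + 0.805×5.35 + 0.00932×3.24 = 344.8 m²/day.
Hydraulic gradient i = (240.81 − 238.11) / 2430 = 2.7 / 2430 = 0.001111.
Q = Σ(K_i·b_i) · W · i = 344.8 × 241 × 0.001111 = 92.32 m³/day.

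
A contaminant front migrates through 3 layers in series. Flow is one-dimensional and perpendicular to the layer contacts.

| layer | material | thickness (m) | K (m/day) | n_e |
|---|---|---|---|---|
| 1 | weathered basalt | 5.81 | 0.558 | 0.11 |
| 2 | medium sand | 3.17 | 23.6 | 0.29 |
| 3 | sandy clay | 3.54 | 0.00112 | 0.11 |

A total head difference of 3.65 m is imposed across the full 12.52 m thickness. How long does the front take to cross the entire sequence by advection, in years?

4.63

With flow normal to the layers, continuity requires the same specific discharge q through every layer.
Σ(b_i/K_i) = 5.81/0.558 + 3.17/23.6 + 3.54/0.00112 = 3171 d.
q = Δh / Σ(b_i/K_i) = 3.65 / 3171 = 0.001151 m/day.
In each layer the seepage velocity is v_i = q/n_i, so the layer transit time is t_i = b_i·n_i / q:
  layer 1 (weathered basalt): t_1 = 5.81 × 0.11 / 0.001151 = 555.3 d
  layer 2 (medium sand): t_2 = 3.17 × 0.29 / 0.001151 = 798.7 d
  layer 3 (sandy clay): t_3 = 3.54 × 0.11 / 0.001151 = 338.3 d
Total t = Σ t_i = 1692 days = 4.633 years.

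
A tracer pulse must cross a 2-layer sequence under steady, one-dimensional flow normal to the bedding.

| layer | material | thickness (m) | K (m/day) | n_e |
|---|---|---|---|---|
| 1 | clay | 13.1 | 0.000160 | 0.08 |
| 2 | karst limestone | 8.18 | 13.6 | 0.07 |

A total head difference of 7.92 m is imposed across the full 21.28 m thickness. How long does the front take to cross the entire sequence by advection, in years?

With flow normal to the layers, continuity requires the same specific discharge q through every layer.
Σ(b_i/K_i) = 13.1/0.000160 + 8.18/13.6 = 81876 d.
q = Δh / Σ(b_i/K_i) = 7.92 / 81876 = 9.673e-05 m/day.
In each layer the seepage velocity is v_i = q/n_i, so the layer transit time is t_i = b_i·n_i / q:
  layer 1 (clay): t_1 = 13.1 × 0.08 / 9.673e-05 = 10834 d
  layer 2 (karst limestone): t_2 = 8.18 × 0.07 / 9.673e-05 = 5919 d
Total t = Σ t_i = 16753 days = 45.87 years.

45.9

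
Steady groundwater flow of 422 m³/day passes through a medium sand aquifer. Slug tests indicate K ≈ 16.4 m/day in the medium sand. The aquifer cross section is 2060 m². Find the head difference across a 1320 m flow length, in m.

From Q = K·A·i, i = Q / (K·A) = 422 / (16.40 × 2060) = 0.01249.
Head loss Δh = i · L = 0.01249 × 1320 = 16.49 m.

16.5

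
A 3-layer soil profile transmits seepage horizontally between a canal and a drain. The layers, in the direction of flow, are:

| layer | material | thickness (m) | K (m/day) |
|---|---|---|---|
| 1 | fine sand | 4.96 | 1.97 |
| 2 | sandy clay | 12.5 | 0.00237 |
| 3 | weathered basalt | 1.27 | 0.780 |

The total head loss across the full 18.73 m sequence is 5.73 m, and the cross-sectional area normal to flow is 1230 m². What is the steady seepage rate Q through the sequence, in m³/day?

1.34

Flow is perpendicular to layering, so the layers act in series and the equivalent K is the thickness-weighted harmonic mean.
Total thickness L = 4.96 + 12.5 + 1.27 = 18.73 m.
Σ(b_i/K_i) = 4.96/1.97 + 12.5/0.00237 + 1.27/0.780 = 5278 d.
K_eq = L / Σ(b_i/K_i) = 18.73 / 5278 = 0.003548 m/day.
Q = K_eq · A · (Δh/L) = 0.003548 × 1230 × (5.73/18.73) = 1.335 m³/day.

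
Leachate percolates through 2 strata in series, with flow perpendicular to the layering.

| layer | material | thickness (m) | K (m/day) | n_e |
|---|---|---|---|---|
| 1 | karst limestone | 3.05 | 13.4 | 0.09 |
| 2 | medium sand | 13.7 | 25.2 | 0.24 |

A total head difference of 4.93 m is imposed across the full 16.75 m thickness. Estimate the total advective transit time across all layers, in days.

0.557

With flow normal to the layers, continuity requires the same specific discharge q through every layer.
Σ(b_i/K_i) = 3.05/13.4 + 13.7/25.2 = 0.7713 d.
q = Δh / Σ(b_i/K_i) = 4.93 / 0.7713 = 6.392 m/day.
In each layer the seepage velocity is v_i = q/n_i, so the layer transit time is t_i = b_i·n_i / q:
  layer 1 (karst limestone): t_1 = 3.05 × 0.09 / 6.392 = 0.04294 d
  layer 2 (medium sand): t_2 = 13.7 × 0.24 / 6.392 = 0.5144 d
Total t = Σ t_i = 0.5573 days.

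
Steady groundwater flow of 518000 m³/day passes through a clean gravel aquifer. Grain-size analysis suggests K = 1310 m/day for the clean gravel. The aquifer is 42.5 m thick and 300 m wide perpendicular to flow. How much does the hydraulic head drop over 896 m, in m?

Cross-sectional area A = 300 × 42.5 = 12750 m².
From Q = K·A·i, i = Q / (K·A) = 518000 / (1310 × 12750) = 0.03101.
Head loss Δh = i · L = 0.03101 × 896 = 27.79 m.

27.8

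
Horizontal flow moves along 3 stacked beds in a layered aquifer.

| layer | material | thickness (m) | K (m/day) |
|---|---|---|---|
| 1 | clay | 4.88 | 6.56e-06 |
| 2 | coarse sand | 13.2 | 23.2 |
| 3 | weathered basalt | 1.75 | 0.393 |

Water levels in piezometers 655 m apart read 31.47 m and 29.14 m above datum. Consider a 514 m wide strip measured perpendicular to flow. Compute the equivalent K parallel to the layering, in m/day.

Flow is parallel to layering, so each bed carries its own Darcy discharge and the transmissivities add.
Σ(K_i·b_i) = 6.56e-06×4.88 + 23.2×13.2 + 0.393×1.75 = 306.9 m²/day.
Total thickness b = 19.83 m, so K_eq = Σ(K_i·b_i)/b = 15.48 m/day.

15.5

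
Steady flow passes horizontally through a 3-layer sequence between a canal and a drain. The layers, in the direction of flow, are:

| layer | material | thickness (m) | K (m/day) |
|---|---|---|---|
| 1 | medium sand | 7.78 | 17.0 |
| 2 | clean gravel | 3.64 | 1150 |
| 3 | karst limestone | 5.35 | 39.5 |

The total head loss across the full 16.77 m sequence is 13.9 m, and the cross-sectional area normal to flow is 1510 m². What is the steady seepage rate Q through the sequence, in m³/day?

Flow is perpendicular to layering, so the layers act in series and the equivalent K is the thickness-weighted harmonic mean.
Total thickness L = 7.78 + 3.64 + 5.35 = 16.77 m.
Σ(b_i/K_i) = 7.78/17.0 + 3.64/1150 + 5.35/39.5 = 0.5963 d.
K_eq = L / Σ(b_i/K_i) = 16.77 / 0.5963 = 28.13 m/day.
Q = K_eq · A · (Δh/L) = 28.13 × 1510 × (13.9/16.77) = 35201 m³/day.

35200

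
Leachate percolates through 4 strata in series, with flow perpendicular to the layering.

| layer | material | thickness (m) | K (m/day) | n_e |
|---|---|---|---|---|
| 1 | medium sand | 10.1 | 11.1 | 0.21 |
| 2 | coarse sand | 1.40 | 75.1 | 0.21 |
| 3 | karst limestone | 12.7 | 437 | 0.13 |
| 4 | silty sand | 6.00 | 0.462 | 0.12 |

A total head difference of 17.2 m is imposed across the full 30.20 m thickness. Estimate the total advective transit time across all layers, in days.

3.88

With flow normal to the layers, continuity requires the same specific discharge q through every layer.
Σ(b_i/K_i) = 10.1/11.1 + 1.40/75.1 + 12.7/437 + 6.00/0.462 = 13.94 d.
q = Δh / Σ(b_i/K_i) = 17.2 / 13.94 = 1.233 m/day.
In each layer the seepage velocity is v_i = q/n_i, so the layer transit time is t_i = b_i·n_i / q:
  layer 1 (medium sand): t_1 = 10.1 × 0.21 / 1.233 = 1.720 d
  layer 2 (coarse sand): t_2 = 1.40 × 0.21 / 1.233 = 0.2384 d
  layer 3 (karst limestone): t_3 = 12.7 × 0.13 / 1.233 = 1.339 d
  layer 4 (silty sand): t_4 = 6.00 × 0.12 / 1.233 = 0.5837 d
Total t = Σ t_i = 3.880 days.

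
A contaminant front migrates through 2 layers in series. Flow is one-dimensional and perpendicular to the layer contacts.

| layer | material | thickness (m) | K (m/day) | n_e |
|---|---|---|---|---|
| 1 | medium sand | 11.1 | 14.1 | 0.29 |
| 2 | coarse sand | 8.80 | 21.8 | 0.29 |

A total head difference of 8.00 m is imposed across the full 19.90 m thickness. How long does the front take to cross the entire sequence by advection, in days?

0.859

With flow normal to the layers, continuity requires the same specific discharge q through every layer.
Σ(b_i/K_i) = 11.1/14.1 + 8.80/21.8 = 1.191 d.
q = Δh / Σ(b_i/K_i) = 8.00 / 1.191 = 6.718 m/day.
In each layer the seepage velocity is v_i = q/n_i, so the layer transit time is t_i = b_i·n_i / q:
  layer 1 (medium sand): t_1 = 11.1 × 0.29 / 6.718 = 0.4792 d
  layer 2 (coarse sand): t_2 = 8.80 × 0.29 / 6.718 = 0.3799 d
Total t = Σ t_i = 0.8591 days.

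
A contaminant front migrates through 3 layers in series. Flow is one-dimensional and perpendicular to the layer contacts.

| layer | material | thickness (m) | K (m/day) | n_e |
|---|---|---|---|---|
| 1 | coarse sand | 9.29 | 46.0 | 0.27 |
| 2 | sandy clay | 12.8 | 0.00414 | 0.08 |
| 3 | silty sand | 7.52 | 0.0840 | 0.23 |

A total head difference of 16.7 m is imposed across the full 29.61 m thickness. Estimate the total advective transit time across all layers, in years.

2.74

With flow normal to the layers, continuity requires the same specific discharge q through every layer.
Σ(b_i/K_i) = 9.29/46.0 + 12.8/0.00414 + 7.52/0.0840 = 3182 d.
q = Δh / Σ(b_i/K_i) = 16.7 / 3182 = 0.005249 m/day.
In each layer the seepage velocity is v_i = q/n_i, so the layer transit time is t_i = b_i·n_i / q:
  layer 1 (coarse sand): t_1 = 9.29 × 0.27 / 0.005249 = 477.9 d
  layer 2 (sandy clay): t_2 = 12.8 × 0.08 / 0.005249 = 195.1 d
  layer 3 (silty sand): t_3 = 7.52 × 0.23 / 0.005249 = 329.5 d
Total t = Σ t_i = 1002 days = 2.745 years.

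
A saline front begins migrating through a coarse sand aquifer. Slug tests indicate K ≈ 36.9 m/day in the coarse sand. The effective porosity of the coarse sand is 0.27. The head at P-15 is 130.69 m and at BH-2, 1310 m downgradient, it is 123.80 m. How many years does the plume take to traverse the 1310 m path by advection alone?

Hydraulic gradient i = (130.69 − 123.80) / 1310 = 6.89 / 1310 = 0.005260.
Darcy flux q = K · i = 36.90 × 0.005260 = 0.1941 m/day.
Seepage velocity v = q / n_e = 0.1941 / 0.27 = 0.7188 m/day.
Travel time t = L / v = 1310 / 0.7188 = 1822 days = 4.990 years.

4.99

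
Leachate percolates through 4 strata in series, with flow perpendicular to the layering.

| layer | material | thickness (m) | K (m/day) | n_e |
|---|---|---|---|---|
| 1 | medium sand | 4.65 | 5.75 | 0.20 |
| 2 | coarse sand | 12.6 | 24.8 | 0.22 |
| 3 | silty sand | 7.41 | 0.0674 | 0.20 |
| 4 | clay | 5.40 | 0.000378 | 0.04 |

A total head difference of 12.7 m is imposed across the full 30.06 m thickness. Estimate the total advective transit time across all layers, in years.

16.8

With flow normal to the layers, continuity requires the same specific discharge q through every layer.
Σ(b_i/K_i) = 4.65/5.75 + 12.6/24.8 + 7.41/0.0674 + 5.40/0.000378 = 14397 d.
q = Δh / Σ(b_i/K_i) = 12.7 / 14397 = 0.0008821 m/day.
In each layer the seepage velocity is v_i = q/n_i, so the layer transit time is t_i = b_i·n_i / q:
  layer 1 (medium sand): t_1 = 4.65 × 0.20 / 0.0008821 = 1054 d
  layer 2 (coarse sand): t_2 = 12.6 × 0.22 / 0.0008821 = 3142 d
  layer 3 (silty sand): t_3 = 7.41 × 0.20 / 0.0008821 = 1680 d
  layer 4 (clay): t_4 = 5.40 × 0.04 / 0.0008821 = 244.9 d
Total t = Σ t_i = 6122 days = 16.76 years.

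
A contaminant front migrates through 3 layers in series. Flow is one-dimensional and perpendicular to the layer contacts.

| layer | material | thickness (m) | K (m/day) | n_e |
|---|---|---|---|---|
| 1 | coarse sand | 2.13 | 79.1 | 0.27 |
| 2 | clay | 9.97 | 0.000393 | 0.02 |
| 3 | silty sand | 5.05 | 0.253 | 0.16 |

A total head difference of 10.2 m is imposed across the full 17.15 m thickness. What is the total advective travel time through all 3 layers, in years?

10.8

With flow normal to the layers, continuity requires the same specific discharge q through every layer.
Σ(b_i/K_i) = 2.13/79.1 + 9.97/0.000393 + 5.05/0.253 = 25389 d.
q = Δh / Σ(b_i/K_i) = 10.2 / 25389 = 0.0004017 m/day.
In each layer the seepage velocity is v_i = q/n_i, so the layer transit time is t_i = b_i·n_i / q:
  layer 1 (coarse sand): t_1 = 2.13 × 0.27 / 0.0004017 = 1431 d
  layer 2 (clay): t_2 = 9.97 × 0.02 / 0.0004017 = 496.3 d
  layer 3 (silty sand): t_3 = 5.05 × 0.16 / 0.0004017 = 2011 d
Total t = Σ t_i = 3939 days = 10.78 years.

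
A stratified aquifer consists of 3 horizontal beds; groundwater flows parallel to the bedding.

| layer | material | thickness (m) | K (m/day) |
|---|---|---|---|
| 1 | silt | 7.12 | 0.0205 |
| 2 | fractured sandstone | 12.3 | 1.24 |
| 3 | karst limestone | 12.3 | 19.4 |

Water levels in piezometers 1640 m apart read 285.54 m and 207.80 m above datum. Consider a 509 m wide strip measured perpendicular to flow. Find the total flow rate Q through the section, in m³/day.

6130

Flow is parallel to layering, so each bed carries its own Darcy discharge and the transmissivities add.
Σ(K_i·b_i) = 0.0205×7.12 + 1.24×12.3 + 19.4×12.3 = 254.0 m²/day.
Hydraulic gradient i = (285.54 − 207.80) / 1640 = 77.74 / 1640 = 0.04740.
Q = Σ(K_i·b_i) · W · i = 254.0 × 509 × 0.04740 = 6129 m³/day.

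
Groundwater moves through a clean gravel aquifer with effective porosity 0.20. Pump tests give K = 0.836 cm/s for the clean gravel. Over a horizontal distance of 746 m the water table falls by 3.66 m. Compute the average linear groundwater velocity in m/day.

17.7

Convert K: 0.836 cm/s × 864 = 722.3 m/day.
Hydraulic gradient i = Δh / L = 3.66 / 746 = 0.004906.
Darcy flux q = K · i = 722.3 × 0.004906 = 3.544 m/day.
Seepage velocity v = q / n_e = 3.544 / 0.20 = 17.72 m/day.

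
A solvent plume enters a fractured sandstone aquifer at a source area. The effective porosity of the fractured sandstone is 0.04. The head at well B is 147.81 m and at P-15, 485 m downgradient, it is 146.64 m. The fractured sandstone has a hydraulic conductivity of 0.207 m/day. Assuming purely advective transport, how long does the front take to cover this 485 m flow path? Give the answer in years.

Hydraulic gradient i = (147.81 − 146.64) / 485 = 1.17 / 485 = 0.002412.
Darcy flux q = K · i = 0.2070 × 0.002412 = 0.0004994 m/day.
Seepage velocity v = q / n_e = 0.0004994 / 0.04 = 0.01248 m/day.
Travel time t = L / v = 485 / 0.01248 = 38850 days = 106.4 years.

106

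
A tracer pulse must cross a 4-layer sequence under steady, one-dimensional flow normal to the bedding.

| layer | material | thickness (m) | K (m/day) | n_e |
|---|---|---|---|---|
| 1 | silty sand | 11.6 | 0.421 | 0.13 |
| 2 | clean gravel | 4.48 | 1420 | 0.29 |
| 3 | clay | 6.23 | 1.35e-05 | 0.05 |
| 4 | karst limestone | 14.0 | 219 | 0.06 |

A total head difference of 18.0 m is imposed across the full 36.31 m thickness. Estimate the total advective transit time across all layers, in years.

278

With flow normal to the layers, continuity requires the same specific discharge q through every layer.
Σ(b_i/K_i) = 11.6/0.421 + 4.48/1420 + 6.23/1.35e-05 + 14.0/219 = 4.615e+05 d.
q = Δh / Σ(b_i/K_i) = 18.0 / 4.615e+05 = 3.900e-05 m/day.
In each layer the seepage velocity is v_i = q/n_i, so the layer transit time is t_i = b_i·n_i / q:
  layer 1 (silty sand): t_1 = 11.6 × 0.13 / 3.900e-05 = 38664 d
  layer 2 (clean gravel): t_2 = 4.48 × 0.29 / 3.900e-05 = 33311 d
  layer 3 (clay): t_3 = 6.23 × 0.05 / 3.900e-05 = 7987 d
  layer 4 (karst limestone): t_4 = 14.0 × 0.06 / 3.900e-05 = 21537 d
Total t = Σ t_i = 1.015e+05 days = 277.9 years.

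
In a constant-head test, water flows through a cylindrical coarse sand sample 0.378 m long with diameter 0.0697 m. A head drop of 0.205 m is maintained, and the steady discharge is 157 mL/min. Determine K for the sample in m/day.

109

Cross-sectional area A = π·(d/2)² = π × (0.0697/2)² = 0.003816 m².
Convert discharge: 157 mL/min = 2.617e-06 m³/s.
Darcy's law rearranged: K = Q·L / (A·Δh) = 2.617e-06 × 0.378 / (0.003816 × 0.205) = 0.001265 m/s = 109.3 m/day.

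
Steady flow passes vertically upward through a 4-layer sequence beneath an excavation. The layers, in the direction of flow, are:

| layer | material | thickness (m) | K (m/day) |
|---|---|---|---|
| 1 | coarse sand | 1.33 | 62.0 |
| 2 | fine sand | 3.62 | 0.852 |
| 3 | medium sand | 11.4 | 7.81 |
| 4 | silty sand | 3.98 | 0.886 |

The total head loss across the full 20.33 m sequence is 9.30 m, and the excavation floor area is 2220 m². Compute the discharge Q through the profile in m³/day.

Flow is perpendicular to layering, so the layers act in series and the equivalent K is the thickness-weighted harmonic mean.
Total thickness L = 1.33 + 3.62 + 11.4 + 3.98 = 20.33 m.
Σ(b_i/K_i) = 1.33/62.0 + 3.62/0.852 + 11.4/7.81 + 3.98/0.886 = 10.22 d.
K_eq = L / Σ(b_i/K_i) = 20.33 / 10.22 = 1.989 m/day.
Q = K_eq · A · (Δh/L) = 1.989 × 2220 × (9.30/20.33) = 2020 m³/day.

2020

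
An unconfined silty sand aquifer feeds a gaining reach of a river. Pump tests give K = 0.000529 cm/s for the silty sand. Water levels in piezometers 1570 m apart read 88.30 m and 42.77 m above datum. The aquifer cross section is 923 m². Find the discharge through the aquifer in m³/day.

Convert K: 0.000529 cm/s × 864 = 0.4571 m/day.
Hydraulic gradient i = (88.30 − 42.77) / 1570 = 45.53 / 1570 = 0.02900.
Darcy's law: Q = K · A · i = 0.4571 × 923.0 × 0.02900 = 12.23 m³/day.

12.2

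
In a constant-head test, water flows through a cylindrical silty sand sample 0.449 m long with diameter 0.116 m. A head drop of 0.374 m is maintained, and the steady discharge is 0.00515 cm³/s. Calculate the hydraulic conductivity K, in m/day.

Cross-sectional area A = π·(d/2)² = π × (0.116/2)² = 0.01057 m².
Convert discharge: 0.00515 cm³/s = 5.150e-09 m³/s.
Darcy's law rearranged: K = Q·L / (A·Δh) = 5.150e-09 × 0.449 / (0.01057 × 0.374) = 5.850e-07 m/s = 0.05055 m/day.

0.0505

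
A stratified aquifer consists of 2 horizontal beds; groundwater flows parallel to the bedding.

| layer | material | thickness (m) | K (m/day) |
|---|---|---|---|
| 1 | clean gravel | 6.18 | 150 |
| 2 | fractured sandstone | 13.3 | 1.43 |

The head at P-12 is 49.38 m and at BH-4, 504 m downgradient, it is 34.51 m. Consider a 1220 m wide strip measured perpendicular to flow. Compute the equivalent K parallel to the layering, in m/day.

48.6

Flow is parallel to layering, so each bed carries its own Darcy discharge and the transmissivities add.
Σ(K_i·b_i) = 150×6.18 + 1.43×13.3 = 946.0 m²/day.
Total thickness b = 19.48 m, so K_eq = Σ(K_i·b_i)/b = 48.56 m/day.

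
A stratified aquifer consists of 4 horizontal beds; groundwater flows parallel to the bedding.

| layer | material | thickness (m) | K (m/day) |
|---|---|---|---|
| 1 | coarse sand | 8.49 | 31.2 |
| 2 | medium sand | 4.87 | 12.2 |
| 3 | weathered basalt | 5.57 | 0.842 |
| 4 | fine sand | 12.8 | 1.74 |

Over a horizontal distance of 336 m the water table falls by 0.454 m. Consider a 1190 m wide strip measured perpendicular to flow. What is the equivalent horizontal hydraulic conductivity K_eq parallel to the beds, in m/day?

11.1

Flow is parallel to layering, so each bed carries its own Darcy discharge and the transmissivities add.
Σ(K_i·b_i) = 31.2×8.49 + 12.2×4.87 + 0.842×5.57 + 1.74×12.8 = 351.3 m²/day.
Total thickness b = 31.73 m, so K_eq = Σ(K_i·b_i)/b = 11.07 m/day.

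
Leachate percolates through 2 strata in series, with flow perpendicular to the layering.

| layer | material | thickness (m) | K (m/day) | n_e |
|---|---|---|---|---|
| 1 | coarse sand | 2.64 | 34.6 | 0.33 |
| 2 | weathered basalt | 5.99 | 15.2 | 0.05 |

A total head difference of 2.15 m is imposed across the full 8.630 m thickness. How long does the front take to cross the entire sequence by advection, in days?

0.256

With flow normal to the layers, continuity requires the same specific discharge q through every layer.
Σ(b_i/K_i) = 2.64/34.6 + 5.99/15.2 = 0.4704 d.
q = Δh / Σ(b_i/K_i) = 2.15 / 0.4704 = 4.571 m/day.
In each layer the seepage velocity is v_i = q/n_i, so the layer transit time is t_i = b_i·n_i / q:
  layer 1 (coarse sand): t_1 = 2.64 × 0.33 / 4.571 = 0.1906 d
  layer 2 (weathered basalt): t_2 = 5.99 × 0.05 / 4.571 = 0.06552 d
Total t = Σ t_i = 0.2561 days.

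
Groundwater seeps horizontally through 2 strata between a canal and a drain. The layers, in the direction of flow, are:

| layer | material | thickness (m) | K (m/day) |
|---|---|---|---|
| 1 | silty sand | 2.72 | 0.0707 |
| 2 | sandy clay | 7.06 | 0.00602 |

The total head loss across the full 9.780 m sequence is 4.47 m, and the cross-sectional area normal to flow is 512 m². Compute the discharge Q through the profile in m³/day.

Flow is perpendicular to layering, so the layers act in series and the equivalent K is the thickness-weighted harmonic mean.
Total thickness L = 2.72 + 7.06 = 9.780 m.
Σ(b_i/K_i) = 2.72/0.0707 + 7.06/0.00602 = 1211 d.
K_eq = L / Σ(b_i/K_i) = 9.780 / 1211 = 0.008074 m/day.
Q = K_eq · A · (Δh/L) = 0.008074 × 512 × (4.47/9.780) = 1.890 m³/day.

1.89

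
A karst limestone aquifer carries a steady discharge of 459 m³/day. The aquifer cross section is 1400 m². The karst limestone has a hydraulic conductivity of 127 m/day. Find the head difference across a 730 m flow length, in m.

1.88

From Q = K·A·i, i = Q / (K·A) = 459 / (127.0 × 1400) = 0.002582.
Head loss Δh = i · L = 0.002582 × 730 = 1.885 m.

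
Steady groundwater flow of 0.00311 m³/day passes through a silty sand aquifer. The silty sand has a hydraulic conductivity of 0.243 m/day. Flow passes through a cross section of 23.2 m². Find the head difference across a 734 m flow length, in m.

0.405

From Q = K·A·i, i = Q / (K·A) = 0.00311 / (0.2430 × 23.20) = 0.0005517.
Head loss Δh = i · L = 0.0005517 × 734 = 0.4049 m.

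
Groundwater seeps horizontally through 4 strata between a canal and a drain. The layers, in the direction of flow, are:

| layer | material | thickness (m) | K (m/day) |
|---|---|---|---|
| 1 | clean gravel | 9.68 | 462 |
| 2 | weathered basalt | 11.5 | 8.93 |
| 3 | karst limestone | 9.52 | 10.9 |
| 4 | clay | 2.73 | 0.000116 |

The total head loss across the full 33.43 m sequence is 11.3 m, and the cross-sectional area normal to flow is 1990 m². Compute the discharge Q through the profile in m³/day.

0.955

Flow is perpendicular to layering, so the layers act in series and the equivalent K is the thickness-weighted harmonic mean.
Total thickness L = 9.68 + 11.5 + 9.52 + 2.73 = 33.43 m.
Σ(b_i/K_i) = 9.68/462 + 11.5/8.93 + 9.52/10.9 + 2.73/0.000116 = 23537 d.
K_eq = L / Σ(b_i/K_i) = 33.43 / 23537 = 0.001420 m/day.
Q = K_eq · A · (Δh/L) = 0.001420 × 1990 × (11.3/33.43) = 0.9554 m³/day.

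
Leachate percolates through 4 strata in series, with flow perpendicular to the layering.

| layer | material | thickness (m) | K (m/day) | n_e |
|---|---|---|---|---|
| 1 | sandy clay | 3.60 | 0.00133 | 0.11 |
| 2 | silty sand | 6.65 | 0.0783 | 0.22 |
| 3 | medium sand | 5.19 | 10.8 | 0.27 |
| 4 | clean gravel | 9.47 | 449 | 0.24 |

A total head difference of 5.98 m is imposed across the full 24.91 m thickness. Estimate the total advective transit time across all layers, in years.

With flow normal to the layers, continuity requires the same specific discharge q through every layer.
Σ(b_i/K_i) = 3.60/0.00133 + 6.65/0.0783 + 5.19/10.8 + 9.47/449 = 2792 d.
q = Δh / Σ(b_i/K_i) = 5.98 / 2792 = 0.002142 m/day.
In each layer the seepage velocity is v_i = q/n_i, so the layer transit time is t_i = b_i·n_i / q:
  layer 1 (sandy clay): t_1 = 3.60 × 0.11 / 0.002142 = 184.9 d
  layer 2 (silty sand): t_2 = 6.65 × 0.22 / 0.002142 = 683.1 d
  layer 3 (medium sand): t_3 = 5.19 × 0.27 / 0.002142 = 654.3 d
  layer 4 (clean gravel): t_4 = 9.47 × 0.24 / 0.002142 = 1061 d
Total t = Σ t_i = 2584 days = 7.073 years.

7.07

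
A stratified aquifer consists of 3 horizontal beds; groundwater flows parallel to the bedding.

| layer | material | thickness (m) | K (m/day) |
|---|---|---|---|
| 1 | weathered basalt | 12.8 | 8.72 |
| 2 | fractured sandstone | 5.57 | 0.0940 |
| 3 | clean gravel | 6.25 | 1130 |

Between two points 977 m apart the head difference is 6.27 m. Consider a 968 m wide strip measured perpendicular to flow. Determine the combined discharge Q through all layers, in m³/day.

44600

Flow is parallel to layering, so each bed carries its own Darcy discharge and the transmissivities add.
Σ(K_i·b_i) = 8.72×12.8 + 0.0940×5.57 + 1130×6.25 = 7175 m²/day.
Hydraulic gradient i = Δh / L = 6.27 / 977 = 0.006418.
Q = Σ(K_i·b_i) · W · i = 7175 × 968 × 0.006418 = 44571 m³/day.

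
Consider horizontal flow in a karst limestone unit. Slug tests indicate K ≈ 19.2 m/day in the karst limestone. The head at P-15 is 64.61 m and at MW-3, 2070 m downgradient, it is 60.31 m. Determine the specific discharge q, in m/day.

0.0399

Hydraulic gradient i = (64.61 − 60.31) / 2070 = 4.3 / 2070 = 0.002077.
Specific discharge q = K · i = 19.20 × 0.002077 = 0.03988 m/day.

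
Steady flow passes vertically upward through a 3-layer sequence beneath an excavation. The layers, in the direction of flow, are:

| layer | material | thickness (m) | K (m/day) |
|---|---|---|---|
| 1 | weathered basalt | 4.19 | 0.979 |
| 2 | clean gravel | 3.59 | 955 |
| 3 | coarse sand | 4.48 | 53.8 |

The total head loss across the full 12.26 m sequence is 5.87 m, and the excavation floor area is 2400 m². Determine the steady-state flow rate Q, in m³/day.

Flow is perpendicular to layering, so the layers act in series and the equivalent K is the thickness-weighted harmonic mean.
Total thickness L = 4.19 + 3.59 + 4.48 = 12.26 m.
Σ(b_i/K_i) = 4.19/0.979 + 3.59/955 + 4.48/53.8 = 4.367 d.
K_eq = L / Σ(b_i/K_i) = 12.26 / 4.367 = 2.807 m/day.
Q = K_eq · A · (Δh/L) = 2.807 × 2400 × (5.87/12.26) = 3226 m³/day.

3230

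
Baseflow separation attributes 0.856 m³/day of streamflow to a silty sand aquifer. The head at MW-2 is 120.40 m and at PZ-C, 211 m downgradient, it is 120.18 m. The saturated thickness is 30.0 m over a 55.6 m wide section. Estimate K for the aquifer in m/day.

Cross-sectional area A = 55.6 × 30.0 = 1668 m².
Hydraulic gradient i = (120.40 − 120.18) / 211 = 0.22 / 211 = 0.001043.
From Q = K·A·i, K = Q / (A·i) = 0.856 / (1668 × 0.001043) = 0.4922 m/day.

0.492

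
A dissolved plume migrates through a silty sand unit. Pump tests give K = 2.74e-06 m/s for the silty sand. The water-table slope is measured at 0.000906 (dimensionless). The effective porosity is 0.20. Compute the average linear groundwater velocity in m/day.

0.00107

Convert K: 2.74e-06 m/s × 86400 = 0.2367 m/day.
Hydraulic gradient i = 0.000906.
Darcy flux q = K · i = 0.2367 × 0.0009060 = 0.0002145 m/day.
Seepage velocity v = q / n_e = 0.0002145 / 0.20 = 0.001072 m/day.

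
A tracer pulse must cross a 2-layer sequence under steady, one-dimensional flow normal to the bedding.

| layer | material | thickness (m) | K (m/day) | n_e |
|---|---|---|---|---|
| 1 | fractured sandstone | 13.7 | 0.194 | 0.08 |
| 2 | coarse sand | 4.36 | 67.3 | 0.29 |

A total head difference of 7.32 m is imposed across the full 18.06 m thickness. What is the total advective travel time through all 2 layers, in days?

With flow normal to the layers, continuity requires the same specific discharge q through every layer.
Σ(b_i/K_i) = 13.7/0.194 + 4.36/67.3 = 70.68 d.
q = Δh / Σ(b_i/K_i) = 7.32 / 70.68 = 0.1036 m/day.
In each layer the seepage velocity is v_i = q/n_i, so the layer transit time is t_i = b_i·n_i / q:
  layer 1 (fractured sandstone): t_1 = 13.7 × 0.08 / 0.1036 = 10.58 d
  layer 2 (coarse sand): t_2 = 4.36 × 0.29 / 0.1036 = 12.21 d
Total t = Σ t_i = 22.79 days.

22.8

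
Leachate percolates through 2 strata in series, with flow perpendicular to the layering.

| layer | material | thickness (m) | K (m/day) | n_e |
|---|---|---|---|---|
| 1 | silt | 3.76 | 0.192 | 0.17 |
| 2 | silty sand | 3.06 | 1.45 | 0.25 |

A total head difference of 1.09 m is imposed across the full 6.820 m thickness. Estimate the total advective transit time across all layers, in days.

27.9

With flow normal to the layers, continuity requires the same specific discharge q through every layer.
Σ(b_i/K_i) = 3.76/0.192 + 3.06/1.45 = 21.69 d.
q = Δh / Σ(b_i/K_i) = 1.09 / 21.69 = 0.05025 m/day.
In each layer the seepage velocity is v_i = q/n_i, so the layer transit time is t_i = b_i·n_i / q:
  layer 1 (silt): t_1 = 3.76 × 0.17 / 0.05025 = 12.72 d
  layer 2 (silty sand): t_2 = 3.06 × 0.25 / 0.05025 = 15.23 d
Total t = Σ t_i = 27.95 days.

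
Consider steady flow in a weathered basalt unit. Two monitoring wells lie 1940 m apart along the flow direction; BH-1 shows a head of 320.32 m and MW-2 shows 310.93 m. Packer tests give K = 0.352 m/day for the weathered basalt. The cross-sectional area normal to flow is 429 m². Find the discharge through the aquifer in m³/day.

0.731

Hydraulic gradient i = (320.32 − 310.93) / 1940 = 9.39 / 1940 = 0.004840.
Darcy's law: Q = K · A · i = 0.3520 × 429.0 × 0.004840 = 0.7309 m³/day.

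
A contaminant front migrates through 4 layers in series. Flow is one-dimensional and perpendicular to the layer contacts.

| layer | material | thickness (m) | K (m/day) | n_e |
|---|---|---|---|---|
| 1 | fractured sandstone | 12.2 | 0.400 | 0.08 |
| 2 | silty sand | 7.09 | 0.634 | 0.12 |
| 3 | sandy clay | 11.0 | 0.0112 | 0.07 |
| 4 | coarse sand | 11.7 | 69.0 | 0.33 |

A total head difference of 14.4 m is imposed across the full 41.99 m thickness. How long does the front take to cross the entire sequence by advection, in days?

459

With flow normal to the layers, continuity requires the same specific discharge q through every layer.
Σ(b_i/K_i) = 12.2/0.400 + 7.09/0.634 + 11.0/0.0112 + 11.7/69.0 = 1024 d.
q = Δh / Σ(b_i/K_i) = 14.4 / 1024 = 0.01406 m/day.
In each layer the seepage velocity is v_i = q/n_i, so the layer transit time is t_i = b_i·n_i / q:
  layer 1 (fractured sandstone): t_1 = 12.2 × 0.08 / 0.01406 = 69.40 d
  layer 2 (silty sand): t_2 = 7.09 × 0.12 / 0.01406 = 60.50 d
  layer 3 (sandy clay): t_3 = 11.0 × 0.07 / 0.01406 = 54.76 d
  layer 4 (coarse sand): t_4 = 11.7 × 0.33 / 0.01406 = 274.6 d
Total t = Σ t_i = 459.2 days.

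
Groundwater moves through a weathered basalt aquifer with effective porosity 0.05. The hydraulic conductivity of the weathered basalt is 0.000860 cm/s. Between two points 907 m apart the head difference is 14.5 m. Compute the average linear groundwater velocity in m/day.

0.238

Convert K: 0.000860 cm/s × 864 = 0.7430 m/day.
Hydraulic gradient i = Δh / L = 14.5 / 907 = 0.01599.
Darcy flux q = K · i = 0.7430 × 0.01599 = 0.01188 m/day.
Seepage velocity v = q / n_e = 0.01188 / 0.05 = 0.2376 m/day.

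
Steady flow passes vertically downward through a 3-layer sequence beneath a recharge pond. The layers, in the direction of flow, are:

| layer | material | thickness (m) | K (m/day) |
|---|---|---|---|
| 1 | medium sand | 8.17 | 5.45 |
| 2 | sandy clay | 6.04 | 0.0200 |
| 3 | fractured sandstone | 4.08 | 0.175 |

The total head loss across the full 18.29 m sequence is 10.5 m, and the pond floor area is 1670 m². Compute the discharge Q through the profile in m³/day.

Flow is perpendicular to layering, so the layers act in series and the equivalent K is the thickness-weighted harmonic mean.
Total thickness L = 8.17 + 6.04 + 4.08 = 18.29 m.
Σ(b_i/K_i) = 8.17/5.45 + 6.04/0.0200 + 4.08/0.175 = 326.8 d.
K_eq = L / Σ(b_i/K_i) = 18.29 / 326.8 = 0.05596 m/day.
Q = K_eq · A · (Δh/L) = 0.05596 × 1670 × (10.5/18.29) = 53.65 m³/day.

53.7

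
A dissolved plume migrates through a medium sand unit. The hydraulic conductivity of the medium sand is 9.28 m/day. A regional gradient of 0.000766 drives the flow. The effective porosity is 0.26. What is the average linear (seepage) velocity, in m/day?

0.0273

Hydraulic gradient i = 0.000766.
Darcy flux q = K · i = 9.280 × 0.0007660 = 0.007108 m/day.
Seepage velocity v = q / n_e = 0.007108 / 0.26 = 0.02734 m/day.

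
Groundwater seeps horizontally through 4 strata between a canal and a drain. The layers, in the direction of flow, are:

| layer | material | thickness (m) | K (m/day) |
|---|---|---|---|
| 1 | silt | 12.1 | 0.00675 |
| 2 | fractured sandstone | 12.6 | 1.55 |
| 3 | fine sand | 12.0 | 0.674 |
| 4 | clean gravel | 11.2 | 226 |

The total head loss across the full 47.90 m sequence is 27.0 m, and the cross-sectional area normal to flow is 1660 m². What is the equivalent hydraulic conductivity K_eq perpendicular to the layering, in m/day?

0.0263

Flow is perpendicular to layering, so the layers act in series and the equivalent K is the thickness-weighted harmonic mean.
Total thickness L = 12.1 + 12.6 + 12.0 + 11.2 = 47.90 m.
Σ(b_i/K_i) = 12.1/0.00675 + 12.6/1.55 + 12.0/0.674 + 11.2/226 = 1819 d.
K_eq = L / Σ(b_i/K_i) = 47.90 / 1819 = 0.02634 m/day.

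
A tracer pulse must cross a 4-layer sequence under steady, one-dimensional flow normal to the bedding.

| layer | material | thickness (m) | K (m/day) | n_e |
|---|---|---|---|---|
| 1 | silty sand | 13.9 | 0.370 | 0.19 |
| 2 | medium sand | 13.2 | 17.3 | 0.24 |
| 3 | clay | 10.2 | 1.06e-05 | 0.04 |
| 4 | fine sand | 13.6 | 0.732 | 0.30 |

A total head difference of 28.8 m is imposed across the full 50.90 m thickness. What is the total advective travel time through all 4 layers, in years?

With flow normal to the layers, continuity requires the same specific discharge q through every layer.
Σ(b_i/K_i) = 13.9/0.370 + 13.2/17.3 + 10.2/1.06e-05 + 13.6/0.732 = 9.623e+05 d.
q = Δh / Σ(b_i/K_i) = 28.8 / 9.623e+05 = 2.993e-05 m/day.
In each layer the seepage velocity is v_i = q/n_i, so the layer transit time is t_i = b_i·n_i / q:
  layer 1 (silty sand): t_1 = 13.9 × 0.19 / 2.993e-05 = 88246 d
  layer 2 (medium sand): t_2 = 13.2 × 0.24 / 2.993e-05 = 1.059e+05 d
  layer 3 (clay): t_3 = 10.2 × 0.04 / 2.993e-05 = 13633 d
  layer 4 (fine sand): t_4 = 13.6 × 0.30 / 2.993e-05 = 1.363e+05 d
Total t = Σ t_i = 3.441e+05 days = 942.0 years.

942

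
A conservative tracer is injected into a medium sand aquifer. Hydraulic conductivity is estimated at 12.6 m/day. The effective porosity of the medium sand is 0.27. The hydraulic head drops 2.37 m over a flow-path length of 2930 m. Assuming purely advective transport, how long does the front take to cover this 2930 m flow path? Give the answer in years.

213

Hydraulic gradient i = Δh / L = 2.37 / 2930 = 0.0008089.
Darcy flux q = K · i = 12.60 × 0.0008089 = 0.01019 m/day.
Seepage velocity v = q / n_e = 0.01019 / 0.27 = 0.03775 m/day.
Travel time t = L / v = 2930 / 0.03775 = 77621 days = 212.5 years.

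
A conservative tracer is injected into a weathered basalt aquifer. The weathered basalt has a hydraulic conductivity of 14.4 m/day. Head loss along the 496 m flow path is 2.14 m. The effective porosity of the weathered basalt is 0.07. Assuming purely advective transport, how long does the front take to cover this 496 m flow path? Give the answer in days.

Hydraulic gradient i = Δh / L = 2.14 / 496 = 0.004315.
Darcy flux q = K · i = 14.40 × 0.004315 = 0.06213 m/day.
Seepage velocity v = q / n_e = 0.06213 / 0.07 = 0.8876 m/day.
Travel time t = L / v = 496 / 0.8876 = 558.8 days.

559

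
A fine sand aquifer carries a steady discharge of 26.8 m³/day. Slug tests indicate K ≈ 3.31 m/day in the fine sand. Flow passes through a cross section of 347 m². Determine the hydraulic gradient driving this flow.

From Q = K·A·i, i = Q / (K·A) = 26.8 / (3.310 × 347.0) = 0.02333.

0.0233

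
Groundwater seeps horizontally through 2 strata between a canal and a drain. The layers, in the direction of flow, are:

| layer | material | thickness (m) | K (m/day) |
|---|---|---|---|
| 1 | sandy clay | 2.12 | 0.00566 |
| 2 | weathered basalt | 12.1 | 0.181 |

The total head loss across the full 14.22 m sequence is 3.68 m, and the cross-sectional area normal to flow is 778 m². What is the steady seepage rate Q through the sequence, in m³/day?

Flow is perpendicular to layering, so the layers act in series and the equivalent K is the thickness-weighted harmonic mean.
Total thickness L = 2.12 + 12.1 = 14.22 m.
Σ(b_i/K_i) = 2.12/0.00566 + 12.1/0.181 = 441.4 d.
K_eq = L / Σ(b_i/K_i) = 14.22 / 441.4 = 0.03222 m/day.
Q = K_eq · A · (Δh/L) = 0.03222 × 778 × (3.68/14.22) = 6.486 m³/day.

6.49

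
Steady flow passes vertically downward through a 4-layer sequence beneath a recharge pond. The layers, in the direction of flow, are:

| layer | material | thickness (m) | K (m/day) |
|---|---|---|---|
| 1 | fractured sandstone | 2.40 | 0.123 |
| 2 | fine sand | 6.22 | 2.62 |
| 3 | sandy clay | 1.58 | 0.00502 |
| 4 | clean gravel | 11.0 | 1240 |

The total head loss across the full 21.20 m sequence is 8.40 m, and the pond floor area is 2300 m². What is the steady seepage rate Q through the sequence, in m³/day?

Flow is perpendicular to layering, so the layers act in series and the equivalent K is the thickness-weighted harmonic mean.
Total thickness L = 2.40 + 6.22 + 1.58 + 11.0 = 21.20 m.
Σ(b_i/K_i) = 2.40/0.123 + 6.22/2.62 + 1.58/0.00502 + 11.0/1240 = 336.6 d.
K_eq = L / Σ(b_i/K_i) = 21.20 / 336.6 = 0.06298 m/day.
Q = K_eq · A · (Δh/L) = 0.06298 × 2300 × (8.40/21.20) = 57.39 m³/day.

57.4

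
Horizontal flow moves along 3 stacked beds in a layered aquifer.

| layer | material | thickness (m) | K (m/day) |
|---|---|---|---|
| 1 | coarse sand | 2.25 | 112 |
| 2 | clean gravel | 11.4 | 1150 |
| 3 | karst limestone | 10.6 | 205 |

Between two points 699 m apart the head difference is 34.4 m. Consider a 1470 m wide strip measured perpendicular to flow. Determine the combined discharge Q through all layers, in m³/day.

Flow is parallel to layering, so each bed carries its own Darcy discharge and the transmissivities add.
Σ(K_i·b_i) = 112×2.25 + 1150×11.4 + 205×10.6 = 15535 m²/day.
Hydraulic gradient i = Δh / L = 34.4 / 699 = 0.04921.
Q = Σ(K_i·b_i) · W · i = 15535 × 1470 × 0.04921 = 1.124e+06 m³/day.

1.12e+06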